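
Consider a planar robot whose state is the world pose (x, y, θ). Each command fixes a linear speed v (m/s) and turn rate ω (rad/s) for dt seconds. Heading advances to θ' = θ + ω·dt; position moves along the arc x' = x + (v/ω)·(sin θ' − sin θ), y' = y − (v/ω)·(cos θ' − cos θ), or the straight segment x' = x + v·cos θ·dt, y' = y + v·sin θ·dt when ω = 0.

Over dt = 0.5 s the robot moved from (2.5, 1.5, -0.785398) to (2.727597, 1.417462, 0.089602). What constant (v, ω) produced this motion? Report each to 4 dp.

v = 0.5000, ω = 1.7500

Δθ = 0.089602 − -0.785398 = 0.875000
ω = Δθ/dt = 0.875000/0.5 = 1.7500
R = Δx/(sin θ' − sin θ) = 0.2857
v = R·ω = 0.2857·1.7500 = 0.5000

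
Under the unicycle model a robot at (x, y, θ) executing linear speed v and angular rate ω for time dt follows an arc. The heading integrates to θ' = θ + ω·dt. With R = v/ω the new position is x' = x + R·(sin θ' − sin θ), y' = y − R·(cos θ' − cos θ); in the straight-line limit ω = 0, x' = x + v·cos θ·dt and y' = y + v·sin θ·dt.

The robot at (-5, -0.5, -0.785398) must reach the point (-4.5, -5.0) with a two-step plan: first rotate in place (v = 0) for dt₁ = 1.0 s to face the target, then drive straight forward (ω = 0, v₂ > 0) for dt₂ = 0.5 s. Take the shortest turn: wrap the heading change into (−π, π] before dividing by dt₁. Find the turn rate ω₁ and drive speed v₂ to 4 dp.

ω₁ = -0.6747, v₂ = 9.0554

heading to target = atan2(-5−-0.5, -4.5−-5) = -1.4601
Δθ = wrap(-1.4601 − -0.7854) = -0.6747; ω₁ = Δθ/dt₁ = -0.6747
distance = √((-4.5−-5)² + (-5−-0.5)²) = 4.5277; v₂ = distance/dt₂ = 9.0554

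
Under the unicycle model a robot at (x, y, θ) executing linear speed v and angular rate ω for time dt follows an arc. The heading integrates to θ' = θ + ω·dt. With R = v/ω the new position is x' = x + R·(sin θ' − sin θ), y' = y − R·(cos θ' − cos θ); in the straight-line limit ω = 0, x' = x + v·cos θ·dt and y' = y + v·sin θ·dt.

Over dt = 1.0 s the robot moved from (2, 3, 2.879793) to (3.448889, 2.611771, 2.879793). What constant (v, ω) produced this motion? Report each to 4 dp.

Δθ = 2.879793 − 2.879793 = 0.000000
ω = Δθ/dt = 0.000000/1.0 = 0.0000
ω = 0 → v = (Δx·cos θ + Δy·sin θ)/dt = -1.5000

v = -1.5000, ω = 0.0000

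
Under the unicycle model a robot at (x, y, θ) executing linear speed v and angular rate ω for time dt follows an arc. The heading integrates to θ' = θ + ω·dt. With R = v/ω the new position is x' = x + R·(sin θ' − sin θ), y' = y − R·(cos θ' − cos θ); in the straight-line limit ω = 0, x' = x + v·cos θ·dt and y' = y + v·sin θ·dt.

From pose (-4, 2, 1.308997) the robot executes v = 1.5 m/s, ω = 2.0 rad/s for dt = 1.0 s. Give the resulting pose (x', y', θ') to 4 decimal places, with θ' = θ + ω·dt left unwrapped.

θ' = 1.3090 + 2.0·1.0 = 3.3090
R = v/ω = 1.5/2.0 = 0.7500
x' = -4 + 0.7500·(sin 3.3090 − sin 1.3090) = -4.8494
y' = 2 − 0.7500·(cos 3.3090 − cos 1.3090) = 2.9336

(-4.8494, 2.9336, 3.3090)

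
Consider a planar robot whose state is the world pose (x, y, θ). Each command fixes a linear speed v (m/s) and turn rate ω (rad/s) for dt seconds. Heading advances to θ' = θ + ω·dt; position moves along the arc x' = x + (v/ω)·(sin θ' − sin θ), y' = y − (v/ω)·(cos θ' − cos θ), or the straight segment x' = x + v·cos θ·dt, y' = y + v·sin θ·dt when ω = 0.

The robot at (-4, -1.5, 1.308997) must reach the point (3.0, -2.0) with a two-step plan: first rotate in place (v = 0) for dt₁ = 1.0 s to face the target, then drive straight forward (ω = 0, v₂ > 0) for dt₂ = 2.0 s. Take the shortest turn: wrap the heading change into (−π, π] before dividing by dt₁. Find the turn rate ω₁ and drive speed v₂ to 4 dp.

heading to target = atan2(-2−-1.5, 3−-4) = -0.0713
Δθ = wrap(-0.0713 − 1.3090) = -1.3803; ω₁ = Δθ/dt₁ = -1.3803
distance = √((3−-4)² + (-2−-1.5)²) = 7.0178; v₂ = distance/dt₂ = 3.5089

ω₁ = -1.3803, v₂ = 3.5089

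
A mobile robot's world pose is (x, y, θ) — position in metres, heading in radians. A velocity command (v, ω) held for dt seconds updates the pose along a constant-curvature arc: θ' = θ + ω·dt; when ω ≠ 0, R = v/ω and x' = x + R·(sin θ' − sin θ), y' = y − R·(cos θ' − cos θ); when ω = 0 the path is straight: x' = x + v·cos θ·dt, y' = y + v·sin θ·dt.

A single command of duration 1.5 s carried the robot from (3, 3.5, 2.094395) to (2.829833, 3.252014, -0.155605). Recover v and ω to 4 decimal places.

v = -0.2500, ω = -1.5000

Δθ = -0.155605 − 2.094395 = -2.250000
ω = Δθ/dt = -2.250000/1.5 = -1.5000
R = −Δy/(cos θ' − cos θ) = 0.1667
v = R·ω = 0.1667·-1.5000 = -0.2500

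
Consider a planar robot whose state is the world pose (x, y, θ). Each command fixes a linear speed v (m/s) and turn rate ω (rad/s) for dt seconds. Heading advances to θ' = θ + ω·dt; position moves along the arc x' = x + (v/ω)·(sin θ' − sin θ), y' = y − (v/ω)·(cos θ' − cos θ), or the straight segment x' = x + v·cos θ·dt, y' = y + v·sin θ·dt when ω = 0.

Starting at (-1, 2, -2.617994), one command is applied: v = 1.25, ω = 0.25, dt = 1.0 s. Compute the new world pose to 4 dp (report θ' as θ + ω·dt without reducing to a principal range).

θ' = -2.6180 + 0.25·1.0 = -2.3680
R = v/ω = 1.25/0.25 = 5.0000
x' = -1 + 5.0000·(sin -2.3680 − sin -2.6180) = -1.9936
y' = 2 − 5.0000·(cos -2.3680 − cos -2.6180) = 1.2469

(-1.9936, 1.2469, -2.3680)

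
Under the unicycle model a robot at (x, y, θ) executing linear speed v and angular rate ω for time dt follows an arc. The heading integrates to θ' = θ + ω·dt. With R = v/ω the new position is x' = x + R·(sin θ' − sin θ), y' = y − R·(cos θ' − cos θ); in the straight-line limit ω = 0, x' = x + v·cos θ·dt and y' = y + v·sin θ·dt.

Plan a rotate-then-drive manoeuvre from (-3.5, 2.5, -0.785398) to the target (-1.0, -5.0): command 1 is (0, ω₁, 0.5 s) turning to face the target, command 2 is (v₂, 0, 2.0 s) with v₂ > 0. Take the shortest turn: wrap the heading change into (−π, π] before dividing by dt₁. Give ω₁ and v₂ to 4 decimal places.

heading to target = atan2(-5−2.5, -1−-3.5) = -1.2490
Δθ = wrap(-1.2490 − -0.7854) = -0.4636; ω₁ = Δθ/dt₁ = -0.9273
distance = √((-1−-3.5)² + (-5−2.5)²) = 7.9057; v₂ = distance/dt₂ = 3.9528

ω₁ = -0.9273, v₂ = 3.9528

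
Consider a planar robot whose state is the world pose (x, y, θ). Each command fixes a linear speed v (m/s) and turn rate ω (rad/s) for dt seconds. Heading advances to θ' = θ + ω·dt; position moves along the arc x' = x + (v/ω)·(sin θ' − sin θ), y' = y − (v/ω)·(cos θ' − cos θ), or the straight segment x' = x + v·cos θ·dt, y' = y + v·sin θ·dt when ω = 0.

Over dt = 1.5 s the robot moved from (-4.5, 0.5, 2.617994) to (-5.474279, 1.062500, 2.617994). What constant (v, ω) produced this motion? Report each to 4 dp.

v = 0.7500, ω = 0.0000

Δθ = 2.617994 − 2.617994 = 0.000000
ω = Δθ/dt = 0.000000/1.5 = 0.0000
ω = 0 → v = (Δx·cos θ + Δy·sin θ)/dt = 0.7500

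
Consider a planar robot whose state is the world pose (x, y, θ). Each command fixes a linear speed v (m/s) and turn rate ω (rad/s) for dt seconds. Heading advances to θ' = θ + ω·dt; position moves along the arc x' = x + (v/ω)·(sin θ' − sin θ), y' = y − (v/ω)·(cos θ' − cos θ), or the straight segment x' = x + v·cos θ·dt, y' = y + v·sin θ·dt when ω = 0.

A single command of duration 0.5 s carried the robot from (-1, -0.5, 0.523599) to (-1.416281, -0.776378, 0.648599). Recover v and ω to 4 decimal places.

Δθ = 0.648599 − 0.523599 = 0.125000
ω = Δθ/dt = 0.125000/0.5 = 0.2500
R = Δx/(sin θ' − sin θ) = -4.0000
v = R·ω = -4.0000·0.2500 = -1.0000

v = -1.0000, ω = 0.2500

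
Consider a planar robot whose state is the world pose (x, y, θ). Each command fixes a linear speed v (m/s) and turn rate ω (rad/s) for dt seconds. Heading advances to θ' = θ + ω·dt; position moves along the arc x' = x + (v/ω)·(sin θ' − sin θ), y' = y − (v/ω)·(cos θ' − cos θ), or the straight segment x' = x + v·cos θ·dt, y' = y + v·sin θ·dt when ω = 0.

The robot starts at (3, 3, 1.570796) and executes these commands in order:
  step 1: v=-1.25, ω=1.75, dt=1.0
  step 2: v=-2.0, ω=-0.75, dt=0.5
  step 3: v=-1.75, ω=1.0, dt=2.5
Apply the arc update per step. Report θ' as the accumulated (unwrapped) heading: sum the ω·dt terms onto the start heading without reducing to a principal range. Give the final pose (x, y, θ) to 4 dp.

step 1: θ'=3.3208 (R=-0.7143) → pose (3.8416, 2.2972, 3.3208)
step 2: θ'=2.9458 (R=2.6667) → pose (4.8357, 2.2889, 2.9458)
step 3: θ'=5.4458 (R=-1.7500) → pose (6.4763, 5.1769, 5.4458)

(6.4763, 5.1769, 5.4458)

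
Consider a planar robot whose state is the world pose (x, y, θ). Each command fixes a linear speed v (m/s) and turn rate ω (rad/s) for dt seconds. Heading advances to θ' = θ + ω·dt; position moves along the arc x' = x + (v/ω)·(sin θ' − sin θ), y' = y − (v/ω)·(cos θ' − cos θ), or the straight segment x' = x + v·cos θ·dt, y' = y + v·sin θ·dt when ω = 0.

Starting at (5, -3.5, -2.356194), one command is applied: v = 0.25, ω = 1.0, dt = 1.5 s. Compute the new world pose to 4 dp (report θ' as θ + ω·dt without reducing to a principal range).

(4.9879, -3.8406, -0.8562)

θ' = -2.3562 + 1.0·1.5 = -0.8562
R = v/ω = 0.25/1.0 = 0.2500
x' = 5 + 0.2500·(sin -0.8562 − sin -2.3562) = 4.9879
y' = -3.5 − 0.2500·(cos -0.8562 − cos -2.3562) = -3.8406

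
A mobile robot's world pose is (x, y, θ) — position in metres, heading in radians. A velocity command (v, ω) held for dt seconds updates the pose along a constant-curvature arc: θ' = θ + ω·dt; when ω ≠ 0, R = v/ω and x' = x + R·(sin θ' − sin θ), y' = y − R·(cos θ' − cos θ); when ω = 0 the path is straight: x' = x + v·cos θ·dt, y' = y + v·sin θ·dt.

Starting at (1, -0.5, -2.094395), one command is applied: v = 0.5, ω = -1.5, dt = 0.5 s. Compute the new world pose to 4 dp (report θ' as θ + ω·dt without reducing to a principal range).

θ' = -2.0944 + -1.5·0.5 = -2.8444
R = v/ω = 0.5/-1.5 = -0.3333
x' = 1 + -0.3333·(sin -2.8444 − sin -2.0944) = 0.8089
y' = -0.5 − -0.3333·(cos -2.8444 − cos -2.0944) = -0.6521

(0.8089, -0.6521, -2.8444)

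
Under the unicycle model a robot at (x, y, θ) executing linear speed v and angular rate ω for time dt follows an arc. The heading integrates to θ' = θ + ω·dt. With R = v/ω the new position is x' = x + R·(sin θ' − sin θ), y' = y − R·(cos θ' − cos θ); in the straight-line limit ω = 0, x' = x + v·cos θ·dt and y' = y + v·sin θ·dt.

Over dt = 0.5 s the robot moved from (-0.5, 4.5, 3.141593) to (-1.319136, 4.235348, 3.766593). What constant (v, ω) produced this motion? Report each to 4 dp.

Δθ = 3.766593 − 3.141593 = 0.625000
ω = Δθ/dt = 0.625000/0.5 = 1.2500
R = Δx/(sin θ' − sin θ) = 1.4000
v = R·ω = 1.4000·1.2500 = 1.7500

v = 1.7500, ω = 1.2500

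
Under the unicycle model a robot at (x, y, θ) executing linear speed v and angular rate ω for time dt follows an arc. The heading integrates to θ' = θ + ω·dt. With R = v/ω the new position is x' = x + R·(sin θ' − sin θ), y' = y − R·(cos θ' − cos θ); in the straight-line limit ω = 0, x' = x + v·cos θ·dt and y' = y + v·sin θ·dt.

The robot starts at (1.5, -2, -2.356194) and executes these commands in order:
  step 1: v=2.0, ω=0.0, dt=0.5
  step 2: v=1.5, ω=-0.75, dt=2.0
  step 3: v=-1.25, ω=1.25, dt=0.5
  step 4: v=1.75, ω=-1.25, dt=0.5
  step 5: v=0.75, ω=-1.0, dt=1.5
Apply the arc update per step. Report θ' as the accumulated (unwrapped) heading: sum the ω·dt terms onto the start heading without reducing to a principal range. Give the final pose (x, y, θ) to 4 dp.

step 1: θ'=-2.3562 (straight) → pose (0.7929, -2.7071, -2.3562)
step 2: θ'=-3.8562 (R=-2.0000) → pose (-1.9320, -2.8036, -3.8562)
step 3: θ'=-3.2312 (R=-1.0000) → pose (-1.3661, -3.0442, -3.2312)
step 4: θ'=-3.8562 (R=-1.4000) → pose (-2.1583, -2.7073, -3.8562)
step 5: θ'=-5.3562 (R=-0.7500) → pose (-2.2667, -1.6907, -5.3562)

(-2.2667, -1.6907, -5.3562)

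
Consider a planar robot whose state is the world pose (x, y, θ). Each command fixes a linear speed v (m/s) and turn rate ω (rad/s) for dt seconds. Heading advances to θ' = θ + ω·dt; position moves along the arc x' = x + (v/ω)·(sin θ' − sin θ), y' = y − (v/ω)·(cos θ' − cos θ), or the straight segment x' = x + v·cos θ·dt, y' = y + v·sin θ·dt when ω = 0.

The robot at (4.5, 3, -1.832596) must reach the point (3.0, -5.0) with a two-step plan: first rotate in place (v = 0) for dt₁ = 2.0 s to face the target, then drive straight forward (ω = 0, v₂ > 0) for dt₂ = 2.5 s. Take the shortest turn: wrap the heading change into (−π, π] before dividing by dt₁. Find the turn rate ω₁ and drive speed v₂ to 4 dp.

ω₁ = 0.0382, v₂ = 3.2558

heading to target = atan2(-5−3, 3−4.5) = -1.7561
Δθ = wrap(-1.7561 − -1.8326) = 0.0765; ω₁ = Δθ/dt₁ = 0.0382
distance = √((3−4.5)² + (-5−3)²) = 8.1394; v₂ = distance/dt₂ = 3.2558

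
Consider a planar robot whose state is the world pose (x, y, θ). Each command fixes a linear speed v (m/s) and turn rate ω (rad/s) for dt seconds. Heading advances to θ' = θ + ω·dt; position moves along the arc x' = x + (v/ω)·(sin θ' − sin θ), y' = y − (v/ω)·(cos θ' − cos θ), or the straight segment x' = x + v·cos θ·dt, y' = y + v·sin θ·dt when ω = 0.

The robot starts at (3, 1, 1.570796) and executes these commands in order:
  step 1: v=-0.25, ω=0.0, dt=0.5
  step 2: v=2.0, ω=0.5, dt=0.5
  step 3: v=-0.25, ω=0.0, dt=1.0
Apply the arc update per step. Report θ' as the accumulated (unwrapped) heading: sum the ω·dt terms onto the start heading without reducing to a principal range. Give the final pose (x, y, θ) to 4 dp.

(2.9375, 1.6224, 1.8208)

step 1: θ'=1.5708 (straight) → pose (3.0000, 0.8750, 1.5708)
step 2: θ'=1.8208 (R=4.0000) → pose (2.8756, 1.8646, 1.8208)
step 3: θ'=1.8208 (straight) → pose (2.9375, 1.6224, 1.8208)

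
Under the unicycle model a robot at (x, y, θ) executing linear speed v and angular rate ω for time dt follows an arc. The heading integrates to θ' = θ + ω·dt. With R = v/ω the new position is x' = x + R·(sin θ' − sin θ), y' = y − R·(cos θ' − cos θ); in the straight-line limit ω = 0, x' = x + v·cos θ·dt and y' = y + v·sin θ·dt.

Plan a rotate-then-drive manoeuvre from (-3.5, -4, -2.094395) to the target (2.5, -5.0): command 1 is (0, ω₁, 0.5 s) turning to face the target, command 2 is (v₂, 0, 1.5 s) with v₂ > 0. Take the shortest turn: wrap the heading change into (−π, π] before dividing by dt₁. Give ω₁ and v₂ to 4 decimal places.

heading to target = atan2(-5−-4, 2.5−-3.5) = -0.1651
Δθ = wrap(-0.1651 − -2.0944) = 1.9292; ω₁ = Δθ/dt₁ = 3.8585
distance = √((2.5−-3.5)² + (-5−-4)²) = 6.0828; v₂ = distance/dt₂ = 4.0552

ω₁ = 3.8585, v₂ = 4.0552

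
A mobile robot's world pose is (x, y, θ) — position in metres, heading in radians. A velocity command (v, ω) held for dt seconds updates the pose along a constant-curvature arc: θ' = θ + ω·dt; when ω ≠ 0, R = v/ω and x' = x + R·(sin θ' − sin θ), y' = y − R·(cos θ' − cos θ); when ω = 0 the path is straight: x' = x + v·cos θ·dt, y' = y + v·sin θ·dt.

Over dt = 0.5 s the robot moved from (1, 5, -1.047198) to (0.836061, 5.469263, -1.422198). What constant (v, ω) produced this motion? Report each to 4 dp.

Δθ = -1.422198 − -1.047198 = -0.375000
ω = Δθ/dt = -0.375000/0.5 = -0.7500
R = −Δy/(cos θ' − cos θ) = 1.3333
v = R·ω = 1.3333·-0.7500 = -1.0000

v = -1.0000, ω = -0.7500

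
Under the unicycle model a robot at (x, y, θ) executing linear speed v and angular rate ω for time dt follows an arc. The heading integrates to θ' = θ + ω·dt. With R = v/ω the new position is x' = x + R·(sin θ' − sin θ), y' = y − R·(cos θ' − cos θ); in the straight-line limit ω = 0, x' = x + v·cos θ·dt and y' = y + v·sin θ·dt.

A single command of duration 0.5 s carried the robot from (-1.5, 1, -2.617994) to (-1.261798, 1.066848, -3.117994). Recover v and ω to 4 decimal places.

Δθ = -3.117994 − -2.617994 = -0.500000
ω = Δθ/dt = -0.500000/0.5 = -1.0000
R = Δx/(sin θ' − sin θ) = 0.5000
v = R·ω = 0.5000·-1.0000 = -0.5000

v = -0.5000, ω = -1.0000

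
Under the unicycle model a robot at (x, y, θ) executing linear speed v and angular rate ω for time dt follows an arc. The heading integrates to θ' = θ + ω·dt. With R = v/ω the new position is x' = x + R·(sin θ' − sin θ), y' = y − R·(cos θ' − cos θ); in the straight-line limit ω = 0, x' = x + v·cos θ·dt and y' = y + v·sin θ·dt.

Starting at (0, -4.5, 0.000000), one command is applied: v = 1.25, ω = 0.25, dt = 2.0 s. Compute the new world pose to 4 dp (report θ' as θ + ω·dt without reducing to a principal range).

(2.3971, -3.8879, 0.5000)

θ' = 0.0000 + 0.25·2.0 = 0.5000
R = v/ω = 1.25/0.25 = 5.0000
x' = 0 + 5.0000·(sin 0.5000 − sin 0.0000) = 2.3971
y' = -4.5 − 5.0000·(cos 0.5000 − cos 0.0000) = -3.8879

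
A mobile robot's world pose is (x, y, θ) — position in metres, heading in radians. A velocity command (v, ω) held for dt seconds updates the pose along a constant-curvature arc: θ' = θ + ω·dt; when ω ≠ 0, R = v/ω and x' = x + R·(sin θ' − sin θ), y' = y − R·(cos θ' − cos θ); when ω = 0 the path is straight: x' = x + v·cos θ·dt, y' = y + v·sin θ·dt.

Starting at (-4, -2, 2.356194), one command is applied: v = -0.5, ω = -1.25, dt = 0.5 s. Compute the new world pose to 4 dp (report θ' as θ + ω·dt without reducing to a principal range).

θ' = 2.3562 + -1.25·0.5 = 1.7312
R = v/ω = -0.5/-1.25 = 0.4000
x' = -4 + 0.4000·(sin 1.7312 − sin 2.3562) = -3.8880
y' = -2 − 0.4000·(cos 1.7312 − cos 2.3562) = -2.2190

(-3.8880, -2.2190, 1.7312)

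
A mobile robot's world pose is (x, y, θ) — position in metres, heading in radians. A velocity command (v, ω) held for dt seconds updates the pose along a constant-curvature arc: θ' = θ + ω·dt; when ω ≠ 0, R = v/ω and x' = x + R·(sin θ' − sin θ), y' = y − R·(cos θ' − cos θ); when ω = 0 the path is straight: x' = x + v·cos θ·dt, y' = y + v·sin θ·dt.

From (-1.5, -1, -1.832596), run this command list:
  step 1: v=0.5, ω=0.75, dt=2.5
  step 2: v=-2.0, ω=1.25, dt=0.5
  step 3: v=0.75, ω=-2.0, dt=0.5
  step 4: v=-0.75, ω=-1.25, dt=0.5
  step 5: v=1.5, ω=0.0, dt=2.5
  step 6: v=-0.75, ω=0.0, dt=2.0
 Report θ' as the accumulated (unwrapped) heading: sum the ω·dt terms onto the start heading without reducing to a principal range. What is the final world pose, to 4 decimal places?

step 1: θ'=0.0424 (R=0.6667) → pose (-0.8278, -1.8386, 0.0424)
step 2: θ'=0.6674 (R=-1.6000) → pose (-1.7503, -2.1805, 0.6674)
step 3: θ'=-0.3326 (R=-0.3750) → pose (-1.3957, -2.1206, -0.3326)
step 4: θ'=-0.9576 (R=0.6000) → pose (-1.6905, -1.8987, -0.9576)
step 5: θ'=-0.9576 (straight) → pose (0.4676, -4.9655, -0.9576)
step 6: θ'=-0.9576 (straight) → pose (-0.3957, -3.7388, -0.9576)

(-0.3957, -3.7388, -0.9576)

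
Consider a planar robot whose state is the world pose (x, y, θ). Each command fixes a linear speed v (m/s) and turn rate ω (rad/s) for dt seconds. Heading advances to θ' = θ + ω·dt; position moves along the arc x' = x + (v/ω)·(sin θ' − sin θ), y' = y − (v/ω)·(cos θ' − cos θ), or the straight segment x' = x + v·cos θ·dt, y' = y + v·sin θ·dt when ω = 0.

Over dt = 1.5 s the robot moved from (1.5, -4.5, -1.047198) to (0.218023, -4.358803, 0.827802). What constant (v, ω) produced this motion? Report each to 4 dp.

v = -1.0000, ω = 1.2500

Δθ = 0.827802 − -1.047198 = 1.875000
ω = Δθ/dt = 1.875000/1.5 = 1.2500
R = Δx/(sin θ' − sin θ) = -0.8000
v = R·ω = -0.8000·1.2500 = -1.0000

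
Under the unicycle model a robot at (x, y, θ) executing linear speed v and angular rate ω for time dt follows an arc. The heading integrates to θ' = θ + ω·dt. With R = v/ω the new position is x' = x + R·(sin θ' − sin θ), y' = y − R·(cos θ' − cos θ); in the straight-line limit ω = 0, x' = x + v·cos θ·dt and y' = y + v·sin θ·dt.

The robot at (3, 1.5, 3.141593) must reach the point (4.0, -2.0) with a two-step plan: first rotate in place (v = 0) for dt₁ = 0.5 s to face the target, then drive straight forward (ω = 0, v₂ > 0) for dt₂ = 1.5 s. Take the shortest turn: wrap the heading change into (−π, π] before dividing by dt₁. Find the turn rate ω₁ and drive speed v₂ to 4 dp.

ω₁ = 3.6982, v₂ = 2.4267

heading to target = atan2(-2−1.5, 4−3) = -1.2925
Δθ = wrap(-1.2925 − 3.1416) = 1.8491; ω₁ = Δθ/dt₁ = 3.6982
distance = √((4−3)² + (-2−1.5)²) = 3.6401; v₂ = distance/dt₂ = 2.4267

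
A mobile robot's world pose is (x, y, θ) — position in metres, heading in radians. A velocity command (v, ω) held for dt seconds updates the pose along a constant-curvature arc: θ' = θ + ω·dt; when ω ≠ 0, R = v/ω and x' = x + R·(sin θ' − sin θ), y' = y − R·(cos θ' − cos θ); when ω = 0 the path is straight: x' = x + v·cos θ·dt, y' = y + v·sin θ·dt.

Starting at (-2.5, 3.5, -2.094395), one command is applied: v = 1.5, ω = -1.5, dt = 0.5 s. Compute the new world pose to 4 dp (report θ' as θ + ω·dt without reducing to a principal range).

θ' = -2.0944 + -1.5·0.5 = -2.8444
R = v/ω = 1.5/-1.5 = -1.0000
x' = -2.5 + -1.0000·(sin -2.8444 − sin -2.0944) = -3.0732
y' = 3.5 − -1.0000·(cos -2.8444 − cos -2.0944) = 3.0438

(-3.0732, 3.0438, -2.8444)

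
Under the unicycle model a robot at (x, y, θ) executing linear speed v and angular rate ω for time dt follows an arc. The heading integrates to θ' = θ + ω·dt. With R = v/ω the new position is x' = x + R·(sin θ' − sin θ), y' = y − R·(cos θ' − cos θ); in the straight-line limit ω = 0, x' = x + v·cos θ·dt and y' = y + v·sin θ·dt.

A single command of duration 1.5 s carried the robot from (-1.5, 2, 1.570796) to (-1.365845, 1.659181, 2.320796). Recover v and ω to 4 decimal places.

v = -0.2500, ω = 0.5000

Δθ = 2.320796 − 1.570796 = 0.750000
ω = Δθ/dt = 0.750000/1.5 = 0.5000
R = −Δy/(cos θ' − cos θ) = -0.5000
v = R·ω = -0.5000·0.5000 = -0.2500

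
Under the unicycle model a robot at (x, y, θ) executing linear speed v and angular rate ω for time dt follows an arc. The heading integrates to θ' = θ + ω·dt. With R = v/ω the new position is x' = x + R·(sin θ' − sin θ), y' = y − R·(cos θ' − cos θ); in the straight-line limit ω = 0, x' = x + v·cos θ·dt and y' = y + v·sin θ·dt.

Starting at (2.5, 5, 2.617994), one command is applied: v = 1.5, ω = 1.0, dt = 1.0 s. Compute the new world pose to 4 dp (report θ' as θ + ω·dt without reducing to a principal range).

(1.0621, 5.0339, 3.6180)

θ' = 2.6180 + 1.0·1.0 = 3.6180
R = v/ω = 1.5/1.0 = 1.5000
x' = 2.5 + 1.5000·(sin 3.6180 − sin 2.6180) = 1.0621
y' = 5 − 1.5000·(cos 3.6180 − cos 2.6180) = 5.0339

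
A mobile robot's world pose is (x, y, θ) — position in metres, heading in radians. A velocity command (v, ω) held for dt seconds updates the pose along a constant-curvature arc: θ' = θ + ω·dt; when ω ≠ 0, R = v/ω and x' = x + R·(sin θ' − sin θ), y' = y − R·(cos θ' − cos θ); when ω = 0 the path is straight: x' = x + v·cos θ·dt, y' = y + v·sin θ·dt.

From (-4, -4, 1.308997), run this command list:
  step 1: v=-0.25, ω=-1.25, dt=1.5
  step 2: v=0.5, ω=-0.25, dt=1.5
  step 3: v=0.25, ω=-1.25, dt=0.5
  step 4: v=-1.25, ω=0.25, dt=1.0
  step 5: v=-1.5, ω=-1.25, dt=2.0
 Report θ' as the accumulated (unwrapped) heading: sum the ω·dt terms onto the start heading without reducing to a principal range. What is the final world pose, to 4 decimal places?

(-1.9691, -2.2680, -3.8160)

step 1: θ'=-0.5660 (R=0.2000) → pose (-4.3004, -4.1170, -0.5660)
step 2: θ'=-0.9410 (R=-2.0000) → pose (-3.7567, -4.6272, -0.9410)
step 3: θ'=-1.5660 (R=-0.2000) → pose (-3.7183, -4.7440, -1.5660)
step 4: θ'=-1.3160 (R=-5.0000) → pose (-3.8797, -3.5078, -1.3160)
step 5: θ'=-3.8160 (R=1.2000) → pose (-1.9691, -2.2680, -3.8160)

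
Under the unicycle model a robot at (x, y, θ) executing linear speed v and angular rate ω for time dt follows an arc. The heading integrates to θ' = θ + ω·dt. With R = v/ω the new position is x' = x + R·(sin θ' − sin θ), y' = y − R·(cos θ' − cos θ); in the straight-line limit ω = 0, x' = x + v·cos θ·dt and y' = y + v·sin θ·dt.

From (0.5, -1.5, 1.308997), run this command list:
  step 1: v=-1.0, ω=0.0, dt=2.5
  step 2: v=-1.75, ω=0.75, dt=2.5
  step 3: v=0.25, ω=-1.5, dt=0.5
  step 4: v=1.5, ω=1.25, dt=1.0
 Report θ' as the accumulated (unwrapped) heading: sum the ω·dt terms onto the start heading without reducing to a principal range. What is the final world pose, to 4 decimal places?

(0.6908, -6.6942, 3.6840)

step 1: θ'=1.3090 (straight) → pose (-0.1470, -3.9148, 1.3090)
step 2: θ'=3.1840 (R=-2.3333) → pose (2.2057, -6.8500, 3.1840)
step 3: θ'=2.4340 (R=-0.1667) → pose (2.0903, -6.8101, 2.4340)
step 4: θ'=3.6840 (R=1.2000) → pose (0.6908, -6.6942, 3.6840)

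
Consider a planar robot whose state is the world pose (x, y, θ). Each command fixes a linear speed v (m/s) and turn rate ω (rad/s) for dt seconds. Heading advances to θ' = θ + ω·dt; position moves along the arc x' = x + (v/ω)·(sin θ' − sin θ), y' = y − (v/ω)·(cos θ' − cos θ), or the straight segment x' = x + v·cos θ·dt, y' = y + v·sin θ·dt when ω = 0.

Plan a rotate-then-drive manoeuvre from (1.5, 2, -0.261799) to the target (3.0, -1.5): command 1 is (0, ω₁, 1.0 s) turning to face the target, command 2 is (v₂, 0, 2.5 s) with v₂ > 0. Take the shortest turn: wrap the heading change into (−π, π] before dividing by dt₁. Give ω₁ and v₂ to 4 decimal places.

heading to target = atan2(-1.5−2, 3−1.5) = -1.1659
Δθ = wrap(-1.1659 − -0.2618) = -0.9041; ω₁ = Δθ/dt₁ = -0.9041
distance = √((3−1.5)² + (-1.5−2)²) = 3.8079; v₂ = distance/dt₂ = 1.5232

ω₁ = -0.9041, v₂ = 1.5232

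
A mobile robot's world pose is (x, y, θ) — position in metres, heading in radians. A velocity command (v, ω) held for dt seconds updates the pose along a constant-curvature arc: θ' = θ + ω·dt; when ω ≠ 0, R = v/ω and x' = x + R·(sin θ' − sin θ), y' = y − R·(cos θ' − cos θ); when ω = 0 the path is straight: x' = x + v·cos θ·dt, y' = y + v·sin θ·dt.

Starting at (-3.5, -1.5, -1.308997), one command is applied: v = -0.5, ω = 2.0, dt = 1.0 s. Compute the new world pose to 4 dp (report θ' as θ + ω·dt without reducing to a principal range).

(-3.9008, -1.3721, 0.6910)

θ' = -1.3090 + 2.0·1.0 = 0.6910
R = v/ω = -0.5/2.0 = -0.2500
x' = -3.5 + -0.2500·(sin 0.6910 − sin -1.3090) = -3.9008
y' = -1.5 − -0.2500·(cos 0.6910 − cos -1.3090) = -1.3721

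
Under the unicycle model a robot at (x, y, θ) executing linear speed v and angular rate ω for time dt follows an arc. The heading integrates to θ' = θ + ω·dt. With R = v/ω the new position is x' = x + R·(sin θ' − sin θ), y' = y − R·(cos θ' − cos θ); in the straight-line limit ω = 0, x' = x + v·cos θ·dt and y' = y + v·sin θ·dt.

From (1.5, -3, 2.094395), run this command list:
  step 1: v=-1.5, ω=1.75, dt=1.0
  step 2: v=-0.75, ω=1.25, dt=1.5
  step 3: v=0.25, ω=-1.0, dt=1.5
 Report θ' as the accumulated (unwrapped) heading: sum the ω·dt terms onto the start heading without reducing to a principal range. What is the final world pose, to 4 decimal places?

(2.8158, -2.5901, 4.2194)

step 1: θ'=3.8444 (R=-0.8571) → pose (2.7963, -3.2255, 3.8444)
step 2: θ'=5.7194 (R=-0.6000) → pose (2.7292, -2.2605, 5.7194)
step 3: θ'=4.2194 (R=-0.2500) → pose (2.8158, -2.5901, 4.2194)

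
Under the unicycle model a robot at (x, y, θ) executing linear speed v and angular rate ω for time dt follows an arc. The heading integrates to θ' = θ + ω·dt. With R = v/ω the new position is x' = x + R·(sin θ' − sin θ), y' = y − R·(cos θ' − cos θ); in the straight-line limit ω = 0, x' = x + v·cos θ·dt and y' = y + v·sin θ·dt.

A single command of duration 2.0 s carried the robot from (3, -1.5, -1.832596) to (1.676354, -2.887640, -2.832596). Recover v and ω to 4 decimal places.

Δθ = -2.832596 − -1.832596 = -1.000000
ω = Δθ/dt = -1.000000/2.0 = -0.5000
R = −Δy/(cos θ' − cos θ) = -2.0000
v = R·ω = -2.0000·-0.5000 = 1.0000

v = 1.0000, ω = -0.5000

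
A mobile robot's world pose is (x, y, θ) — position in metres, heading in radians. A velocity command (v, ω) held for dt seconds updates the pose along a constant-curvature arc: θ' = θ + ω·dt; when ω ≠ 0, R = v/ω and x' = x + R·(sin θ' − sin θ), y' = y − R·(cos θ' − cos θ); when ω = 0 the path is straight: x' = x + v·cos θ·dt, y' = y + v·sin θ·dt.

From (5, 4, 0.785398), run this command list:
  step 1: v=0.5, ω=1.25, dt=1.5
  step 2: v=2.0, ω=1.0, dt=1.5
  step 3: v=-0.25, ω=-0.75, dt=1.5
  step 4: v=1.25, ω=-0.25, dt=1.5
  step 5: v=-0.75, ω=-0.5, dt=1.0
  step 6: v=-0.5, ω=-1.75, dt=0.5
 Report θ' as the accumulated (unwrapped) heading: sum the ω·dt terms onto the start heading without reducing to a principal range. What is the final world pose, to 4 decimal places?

(1.3978, 3.8747, 1.2854)

step 1: θ'=2.6604 (R=0.4000) → pose (4.9023, 4.6374, 2.6604)
step 2: θ'=4.1604 (R=2.0000) → pose (2.2737, 3.9133, 4.1604)
step 3: θ'=3.0354 (R=0.3333) → pose (2.5928, 4.0700, 3.0354)
step 4: θ'=2.6604 (R=-5.0000) → pose (0.8086, 4.6096, 2.6604)
step 5: θ'=2.1604 (R=1.5000) → pose (1.3611, 4.1140, 2.1604)
step 6: θ'=1.2854 (R=0.2857) → pose (1.3978, 3.8747, 1.2854)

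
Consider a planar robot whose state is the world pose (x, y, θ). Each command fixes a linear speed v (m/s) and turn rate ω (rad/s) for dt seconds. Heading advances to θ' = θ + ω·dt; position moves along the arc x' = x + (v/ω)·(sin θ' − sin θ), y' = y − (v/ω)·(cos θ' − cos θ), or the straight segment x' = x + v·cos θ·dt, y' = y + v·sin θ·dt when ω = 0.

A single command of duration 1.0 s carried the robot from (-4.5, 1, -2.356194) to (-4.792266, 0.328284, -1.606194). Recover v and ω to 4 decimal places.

Δθ = -1.606194 − -2.356194 = 0.750000
ω = Δθ/dt = 0.750000/1.0 = 0.7500
R = −Δy/(cos θ' − cos θ) = 1.0000
v = R·ω = 1.0000·0.7500 = 0.7500

v = 0.7500, ω = 0.7500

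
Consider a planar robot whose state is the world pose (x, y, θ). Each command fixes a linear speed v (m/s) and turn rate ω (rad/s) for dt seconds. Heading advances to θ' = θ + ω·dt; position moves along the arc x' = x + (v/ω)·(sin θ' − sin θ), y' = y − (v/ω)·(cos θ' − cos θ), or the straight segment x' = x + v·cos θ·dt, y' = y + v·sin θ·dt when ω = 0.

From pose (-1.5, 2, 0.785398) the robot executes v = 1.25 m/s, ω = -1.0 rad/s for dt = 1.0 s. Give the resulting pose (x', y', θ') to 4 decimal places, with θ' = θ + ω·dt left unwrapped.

θ' = 0.7854 + -1.0·1.0 = -0.2146
R = v/ω = 1.25/-1.0 = -1.2500
x' = -1.5 + -1.2500·(sin -0.2146 − sin 0.7854) = -0.3499
y' = 2 − -1.2500·(cos -0.2146 − cos 0.7854) = 2.3374

(-0.3499, 2.3374, -0.2146)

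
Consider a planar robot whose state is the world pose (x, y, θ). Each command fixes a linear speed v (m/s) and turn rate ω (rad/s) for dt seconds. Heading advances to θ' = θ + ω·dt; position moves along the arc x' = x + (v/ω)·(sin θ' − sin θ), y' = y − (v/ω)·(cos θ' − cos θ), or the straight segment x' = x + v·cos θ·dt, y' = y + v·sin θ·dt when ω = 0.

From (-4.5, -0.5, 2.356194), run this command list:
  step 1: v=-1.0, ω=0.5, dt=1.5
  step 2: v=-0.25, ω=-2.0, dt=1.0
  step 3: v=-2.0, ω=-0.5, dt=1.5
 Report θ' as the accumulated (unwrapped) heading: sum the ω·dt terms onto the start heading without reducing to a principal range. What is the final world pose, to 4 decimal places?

(-5.2304, -3.2221, 0.3562)

step 1: θ'=3.1062 (R=-2.0000) → pose (-3.1566, -1.0845, 3.1062)
step 2: θ'=1.1062 (R=0.1250) → pose (-3.0492, -1.2655, 1.1062)
step 3: θ'=0.3562 (R=4.0000) → pose (-5.2304, -3.2221, 0.3562)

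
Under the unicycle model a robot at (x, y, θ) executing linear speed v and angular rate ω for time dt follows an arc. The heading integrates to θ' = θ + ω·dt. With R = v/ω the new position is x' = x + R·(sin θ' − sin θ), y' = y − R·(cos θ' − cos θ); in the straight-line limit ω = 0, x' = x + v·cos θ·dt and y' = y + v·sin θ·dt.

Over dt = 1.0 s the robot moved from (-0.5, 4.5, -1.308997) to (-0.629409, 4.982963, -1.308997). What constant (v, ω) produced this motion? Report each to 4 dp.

v = -0.5000, ω = 0.0000

Δθ = -1.308997 − -1.308997 = 0.000000
ω = Δθ/dt = 0.000000/1.0 = 0.0000
ω = 0 → v = (Δx·cos θ + Δy·sin θ)/dt = -0.5000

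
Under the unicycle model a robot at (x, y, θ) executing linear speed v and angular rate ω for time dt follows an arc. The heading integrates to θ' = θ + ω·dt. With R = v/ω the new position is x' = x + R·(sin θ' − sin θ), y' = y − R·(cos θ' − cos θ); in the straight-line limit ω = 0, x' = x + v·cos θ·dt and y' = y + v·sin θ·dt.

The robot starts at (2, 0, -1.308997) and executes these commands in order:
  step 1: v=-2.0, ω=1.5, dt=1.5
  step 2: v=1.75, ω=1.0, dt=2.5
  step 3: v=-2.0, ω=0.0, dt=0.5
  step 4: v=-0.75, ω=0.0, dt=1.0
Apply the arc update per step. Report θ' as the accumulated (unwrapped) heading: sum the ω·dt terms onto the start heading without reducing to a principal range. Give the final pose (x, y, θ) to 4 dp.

(-0.6237, 3.6592, 3.4410)

step 1: θ'=0.9410 (R=-1.3333) → pose (-0.3654, 0.4402, 0.9410)
step 2: θ'=3.4410 (R=1.7500) → pose (-2.2959, 3.1431, 3.4410)
step 3: θ'=3.4410 (straight) → pose (-1.3404, 3.4380, 3.4410)
step 4: θ'=3.4410 (straight) → pose (-0.6237, 3.6592, 3.4410)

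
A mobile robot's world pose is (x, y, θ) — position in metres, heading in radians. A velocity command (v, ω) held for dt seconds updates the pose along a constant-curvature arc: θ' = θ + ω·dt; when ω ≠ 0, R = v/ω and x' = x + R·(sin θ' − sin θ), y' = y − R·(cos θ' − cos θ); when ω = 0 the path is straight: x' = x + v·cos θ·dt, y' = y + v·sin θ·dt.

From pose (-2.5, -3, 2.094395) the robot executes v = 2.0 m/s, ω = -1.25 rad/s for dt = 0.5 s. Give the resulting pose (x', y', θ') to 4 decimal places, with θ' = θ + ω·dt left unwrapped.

(-2.7061, -2.0380, 1.4694)

θ' = 2.0944 + -1.25·0.5 = 1.4694
R = v/ω = 2.0/-1.25 = -1.6000
x' = -2.5 + -1.6000·(sin 1.4694 − sin 2.0944) = -2.7061
y' = -3 − -1.6000·(cos 1.4694 − cos 2.0944) = -2.0380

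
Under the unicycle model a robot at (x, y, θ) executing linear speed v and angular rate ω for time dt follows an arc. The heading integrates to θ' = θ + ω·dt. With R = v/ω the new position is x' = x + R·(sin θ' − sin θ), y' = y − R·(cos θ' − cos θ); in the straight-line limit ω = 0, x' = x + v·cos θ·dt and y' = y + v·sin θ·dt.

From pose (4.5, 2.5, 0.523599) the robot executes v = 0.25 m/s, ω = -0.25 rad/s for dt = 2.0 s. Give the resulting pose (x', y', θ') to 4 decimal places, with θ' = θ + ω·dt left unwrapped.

(4.9764, 2.6337, 0.0236)

θ' = 0.5236 + -0.25·2.0 = 0.0236
R = v/ω = 0.25/-0.25 = -1.0000
x' = 4.5 + -1.0000·(sin 0.0236 − sin 0.5236) = 4.9764
y' = 2.5 − -1.0000·(cos 0.0236 − cos 0.5236) = 2.6337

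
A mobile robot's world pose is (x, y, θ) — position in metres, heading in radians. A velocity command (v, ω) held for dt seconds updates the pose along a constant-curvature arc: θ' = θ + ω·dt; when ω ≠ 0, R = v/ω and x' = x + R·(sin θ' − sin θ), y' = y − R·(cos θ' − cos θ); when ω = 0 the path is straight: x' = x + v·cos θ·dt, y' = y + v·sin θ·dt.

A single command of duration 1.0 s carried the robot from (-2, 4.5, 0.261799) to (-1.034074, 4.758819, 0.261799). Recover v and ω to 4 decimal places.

Δθ = 0.261799 − 0.261799 = 0.000000
ω = Δθ/dt = 0.000000/1.0 = 0.0000
ω = 0 → v = (Δx·cos θ + Δy·sin θ)/dt = 1.0000

v = 1.0000, ω = 0.0000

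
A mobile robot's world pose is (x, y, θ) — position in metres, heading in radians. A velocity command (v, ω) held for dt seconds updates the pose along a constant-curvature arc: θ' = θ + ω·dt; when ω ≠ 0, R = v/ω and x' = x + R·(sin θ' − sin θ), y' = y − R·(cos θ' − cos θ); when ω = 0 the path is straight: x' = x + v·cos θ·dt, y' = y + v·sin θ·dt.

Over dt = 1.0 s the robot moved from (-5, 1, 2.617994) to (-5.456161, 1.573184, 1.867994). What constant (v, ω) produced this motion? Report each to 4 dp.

Δθ = 1.867994 − 2.617994 = -0.750000
ω = Δθ/dt = -0.750000/1.0 = -0.7500
R = −Δy/(cos θ' − cos θ) = -1.0000
v = R·ω = -1.0000·-0.7500 = 0.7500

v = 0.7500, ω = -0.7500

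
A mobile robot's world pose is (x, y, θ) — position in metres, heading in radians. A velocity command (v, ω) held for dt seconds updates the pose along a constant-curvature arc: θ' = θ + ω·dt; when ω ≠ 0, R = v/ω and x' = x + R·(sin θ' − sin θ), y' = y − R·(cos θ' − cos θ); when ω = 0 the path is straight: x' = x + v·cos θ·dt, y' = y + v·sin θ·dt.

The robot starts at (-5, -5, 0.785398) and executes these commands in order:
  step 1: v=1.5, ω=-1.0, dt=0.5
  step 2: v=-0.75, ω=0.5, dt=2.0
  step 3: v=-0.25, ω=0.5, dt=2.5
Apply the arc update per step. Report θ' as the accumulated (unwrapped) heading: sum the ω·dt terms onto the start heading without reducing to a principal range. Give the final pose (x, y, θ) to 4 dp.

(-5.1838, -6.1900, 2.5354)

step 1: θ'=0.2854 (R=-1.5000) → pose (-4.3616, -4.6213, 0.2854)
step 2: θ'=1.2854 (R=-1.5000) → pose (-5.3787, -5.6384, 1.2854)
step 3: θ'=2.5354 (R=-0.5000) → pose (-5.1838, -6.1900, 2.5354)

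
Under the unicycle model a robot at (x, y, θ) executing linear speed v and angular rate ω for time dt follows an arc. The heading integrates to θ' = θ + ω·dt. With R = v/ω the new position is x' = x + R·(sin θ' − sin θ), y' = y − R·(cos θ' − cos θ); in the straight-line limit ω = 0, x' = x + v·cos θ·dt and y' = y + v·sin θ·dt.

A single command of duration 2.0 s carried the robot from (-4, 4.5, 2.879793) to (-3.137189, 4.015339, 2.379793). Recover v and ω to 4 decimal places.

v = -0.5000, ω = -0.2500

Δθ = 2.379793 − 2.879793 = -0.500000
ω = Δθ/dt = -0.500000/2.0 = -0.2500
R = Δx/(sin θ' − sin θ) = 2.0000
v = R·ω = 2.0000·-0.2500 = -0.5000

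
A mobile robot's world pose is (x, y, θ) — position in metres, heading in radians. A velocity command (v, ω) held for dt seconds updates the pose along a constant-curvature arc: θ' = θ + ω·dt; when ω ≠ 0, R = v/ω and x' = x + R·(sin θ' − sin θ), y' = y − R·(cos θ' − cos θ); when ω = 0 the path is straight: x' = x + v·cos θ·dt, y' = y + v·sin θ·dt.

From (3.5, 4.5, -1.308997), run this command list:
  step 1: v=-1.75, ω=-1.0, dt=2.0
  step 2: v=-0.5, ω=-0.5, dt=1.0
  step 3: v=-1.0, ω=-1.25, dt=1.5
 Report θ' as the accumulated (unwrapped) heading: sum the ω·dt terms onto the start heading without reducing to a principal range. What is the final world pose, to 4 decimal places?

(5.8903, 5.1889, -5.6840)

step 1: θ'=-3.3090 (R=1.7500) → pose (5.4820, 6.6785, -3.3090)
step 2: θ'=-3.8090 (R=1.0000) → pose (5.9343, 6.4779, -3.8090)
step 3: θ'=-5.6840 (R=0.8000) → pose (5.8903, 5.1889, -5.6840)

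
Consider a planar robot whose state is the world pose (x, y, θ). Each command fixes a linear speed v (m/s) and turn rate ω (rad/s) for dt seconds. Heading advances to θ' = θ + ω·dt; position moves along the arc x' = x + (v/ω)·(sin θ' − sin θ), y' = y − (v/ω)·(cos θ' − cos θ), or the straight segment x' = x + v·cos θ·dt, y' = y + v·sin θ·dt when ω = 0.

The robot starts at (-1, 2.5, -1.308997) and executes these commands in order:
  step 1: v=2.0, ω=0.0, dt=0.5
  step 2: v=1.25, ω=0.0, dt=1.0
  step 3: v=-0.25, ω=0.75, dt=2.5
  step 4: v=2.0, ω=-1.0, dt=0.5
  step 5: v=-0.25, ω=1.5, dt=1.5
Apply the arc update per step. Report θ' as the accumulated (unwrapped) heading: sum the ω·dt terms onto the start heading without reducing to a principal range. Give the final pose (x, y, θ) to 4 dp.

(-0.0893, 0.5500, 2.3160)

step 1: θ'=-1.3090 (straight) → pose (-0.7412, 1.5341, -1.3090)
step 2: θ'=-1.3090 (straight) → pose (-0.4177, 0.3267, -1.3090)
step 3: θ'=0.5660 (R=-0.3333) → pose (-0.9184, 0.5217, 0.5660)
step 4: θ'=0.0660 (R=-2.0000) → pose (0.0222, 0.8293, 0.0660)
step 5: θ'=2.3160 (R=-0.1667) → pose (-0.0893, 0.5500, 2.3160)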